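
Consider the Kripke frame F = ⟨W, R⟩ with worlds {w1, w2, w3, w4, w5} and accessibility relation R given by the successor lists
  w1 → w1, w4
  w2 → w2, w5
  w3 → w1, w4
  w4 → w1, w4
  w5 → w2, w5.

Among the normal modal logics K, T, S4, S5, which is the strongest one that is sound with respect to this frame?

Reflexive (axiom T): no — w3 is not related to itself.
Transitive (axiom 4): yes — every two-step R-path is closed by a direct edge.
Euclidean (axiom 5): yes — any two successors of a common world are R-related.
So F validates K; T would additionally require R to be reflexive. The strongest is K.

K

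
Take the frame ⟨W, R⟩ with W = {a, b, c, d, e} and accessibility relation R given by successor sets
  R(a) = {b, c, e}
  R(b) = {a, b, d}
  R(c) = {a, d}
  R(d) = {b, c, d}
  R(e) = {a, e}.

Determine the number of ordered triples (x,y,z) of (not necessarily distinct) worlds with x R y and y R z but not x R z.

17

Enumerating: (a,b,a), (a,b,d), (a,c,a), (a,c,d), (a,e,a), (b,a,c), (b,a,e), (b,d,c), (c,a,b), (c,a,c), (c,a,e), (c,d,b), (c,d,c), (d,b,a), (d,c,a), (e,a,b), (e,a,c).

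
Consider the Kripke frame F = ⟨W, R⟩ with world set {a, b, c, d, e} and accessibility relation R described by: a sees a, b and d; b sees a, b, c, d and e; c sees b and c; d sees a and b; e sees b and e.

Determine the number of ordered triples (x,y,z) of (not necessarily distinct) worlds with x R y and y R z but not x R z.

Enumerating: (a,b,c), (a,b,e), (c,b,a), (c,b,d), (c,b,e), (d,a,d), (d,b,c), (d,b,d), (d,b,e), (e,b,a), (e,b,c), (e,b,d).

12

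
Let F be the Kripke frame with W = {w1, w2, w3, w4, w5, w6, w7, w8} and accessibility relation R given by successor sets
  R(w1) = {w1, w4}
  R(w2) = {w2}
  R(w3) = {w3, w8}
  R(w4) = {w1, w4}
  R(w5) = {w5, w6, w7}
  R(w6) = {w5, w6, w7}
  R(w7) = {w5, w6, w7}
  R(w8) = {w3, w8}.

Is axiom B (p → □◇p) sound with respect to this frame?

The schema B characterises exactly the symmetric frames.
Symmetric: yes — every pair in R has its reverse in R.

Yes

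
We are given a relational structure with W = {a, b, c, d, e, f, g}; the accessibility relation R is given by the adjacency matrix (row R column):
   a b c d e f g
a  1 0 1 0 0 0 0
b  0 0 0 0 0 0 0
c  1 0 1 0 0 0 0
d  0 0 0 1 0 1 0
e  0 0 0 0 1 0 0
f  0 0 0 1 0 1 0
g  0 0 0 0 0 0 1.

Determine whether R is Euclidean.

Euclidean: yes — any two successors of a common world are R-related.

Yes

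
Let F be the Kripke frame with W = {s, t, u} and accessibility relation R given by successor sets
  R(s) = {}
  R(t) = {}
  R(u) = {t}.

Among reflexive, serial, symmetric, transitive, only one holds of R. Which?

Reflexive: no — s is not related to itself.
Serial: no — s has no R-successor.
Symmetric: no — u R t but not t R u.
Transitive: yes — every two-step R-path is closed by a direct edge.
Only transitive holds.

transitive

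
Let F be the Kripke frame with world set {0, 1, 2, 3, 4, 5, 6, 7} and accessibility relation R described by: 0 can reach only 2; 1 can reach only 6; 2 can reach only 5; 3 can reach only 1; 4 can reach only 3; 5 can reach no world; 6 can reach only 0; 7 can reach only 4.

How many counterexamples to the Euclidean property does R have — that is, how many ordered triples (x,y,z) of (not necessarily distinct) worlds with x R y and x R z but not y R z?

Enumerating: (0,2,2), (1,6,6), (2,5,5), (3,1,1), (4,3,3), (6,0,0), (7,4,4).

7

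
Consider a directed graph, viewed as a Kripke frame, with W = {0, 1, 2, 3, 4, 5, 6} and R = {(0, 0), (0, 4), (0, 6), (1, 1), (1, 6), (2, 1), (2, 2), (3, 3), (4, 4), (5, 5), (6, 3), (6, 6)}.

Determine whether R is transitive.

No

Transitive: no — 0 R 6 and 6 R 3, but not 0 R 3.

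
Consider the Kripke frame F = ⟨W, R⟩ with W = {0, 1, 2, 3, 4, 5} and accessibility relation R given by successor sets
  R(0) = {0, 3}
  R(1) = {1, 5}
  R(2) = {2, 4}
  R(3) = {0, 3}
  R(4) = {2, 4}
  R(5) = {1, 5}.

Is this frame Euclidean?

Euclidean: yes — any two successors of a common world are R-related.

Yes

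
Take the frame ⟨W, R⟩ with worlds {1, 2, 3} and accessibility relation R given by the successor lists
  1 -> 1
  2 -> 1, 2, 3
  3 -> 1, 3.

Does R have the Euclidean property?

No

Euclidean: no — 2 R 1 and 2 R 3, but not 1 R 3.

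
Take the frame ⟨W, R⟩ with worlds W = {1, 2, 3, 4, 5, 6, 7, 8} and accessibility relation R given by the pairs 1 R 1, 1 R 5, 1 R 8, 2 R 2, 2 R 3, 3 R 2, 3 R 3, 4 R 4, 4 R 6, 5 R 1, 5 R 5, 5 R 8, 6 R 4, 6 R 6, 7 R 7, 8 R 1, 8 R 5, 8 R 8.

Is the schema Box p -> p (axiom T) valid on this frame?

By correspondence theory, T is valid on a frame iff R is reflexive.
Reflexive: yes — every world is R-related to itself.

Yes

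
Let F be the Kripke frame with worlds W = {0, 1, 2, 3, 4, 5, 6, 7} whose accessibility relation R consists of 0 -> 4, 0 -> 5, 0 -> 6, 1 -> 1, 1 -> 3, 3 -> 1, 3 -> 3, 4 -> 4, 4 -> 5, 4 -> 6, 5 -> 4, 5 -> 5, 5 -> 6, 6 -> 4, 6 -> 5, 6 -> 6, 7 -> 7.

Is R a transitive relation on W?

Yes

Transitive: yes — every two-step R-path is closed by a direct edge.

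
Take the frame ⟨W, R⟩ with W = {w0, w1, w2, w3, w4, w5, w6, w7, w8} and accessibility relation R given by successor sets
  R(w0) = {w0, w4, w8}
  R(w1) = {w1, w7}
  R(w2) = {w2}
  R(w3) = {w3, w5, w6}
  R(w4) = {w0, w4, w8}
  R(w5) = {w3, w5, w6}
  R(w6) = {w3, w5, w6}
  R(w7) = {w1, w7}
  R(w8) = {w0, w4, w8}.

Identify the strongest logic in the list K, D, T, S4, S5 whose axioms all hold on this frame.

Serial (axiom D): yes — every world has a successor (e.g. w0 R w0).
Reflexive (axiom T): yes — every world is R-related to itself.
Transitive (axiom 4): yes — every two-step R-path is closed by a direct edge.
Euclidean (axiom 5): yes — any two successors of a common world are R-related.
So F validates K, D, T, S4, S5. The strongest is S5.

S5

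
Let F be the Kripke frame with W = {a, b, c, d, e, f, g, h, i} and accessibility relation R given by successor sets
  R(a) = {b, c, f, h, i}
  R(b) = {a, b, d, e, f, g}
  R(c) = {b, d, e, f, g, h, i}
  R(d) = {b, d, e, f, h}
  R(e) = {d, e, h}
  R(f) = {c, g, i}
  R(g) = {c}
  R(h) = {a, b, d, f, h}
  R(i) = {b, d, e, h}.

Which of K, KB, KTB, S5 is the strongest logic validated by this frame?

Symmetric (axiom B): no — a R c but not c R a.
Reflexive (axiom T): no — a is not related to itself.
Euclidean (axiom 5): no — a R b and a R c, but not b R c.
So F validates K; KB would additionally require R to be symmetric. The strongest is K.

K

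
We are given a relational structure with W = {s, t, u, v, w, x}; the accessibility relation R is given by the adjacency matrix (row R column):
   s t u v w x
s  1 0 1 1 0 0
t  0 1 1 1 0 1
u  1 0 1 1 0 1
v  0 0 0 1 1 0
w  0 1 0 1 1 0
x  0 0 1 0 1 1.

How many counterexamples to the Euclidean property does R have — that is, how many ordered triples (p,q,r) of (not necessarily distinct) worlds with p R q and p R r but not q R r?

Enumerating: (s,v,s), (s,v,u), (t,u,t), (t,v,t), (t,v,u), (t,v,x), (t,x,t), (t,x,v), (u,s,x), (u,v,s), (u,v,u), (u,v,x), … and 7 more.
Total: 19.

19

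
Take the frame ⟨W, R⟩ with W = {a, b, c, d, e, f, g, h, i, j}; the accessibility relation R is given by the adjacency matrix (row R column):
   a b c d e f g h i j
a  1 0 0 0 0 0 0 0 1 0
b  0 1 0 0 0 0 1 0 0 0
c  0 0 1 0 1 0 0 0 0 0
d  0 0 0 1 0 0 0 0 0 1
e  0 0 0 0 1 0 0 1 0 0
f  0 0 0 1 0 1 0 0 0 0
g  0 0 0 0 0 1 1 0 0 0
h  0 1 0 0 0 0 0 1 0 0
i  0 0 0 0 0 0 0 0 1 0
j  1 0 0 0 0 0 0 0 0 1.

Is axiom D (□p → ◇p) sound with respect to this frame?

The schema D characterises exactly the serial frames.
Serial: yes — every world has a successor (e.g. a R a).

Yes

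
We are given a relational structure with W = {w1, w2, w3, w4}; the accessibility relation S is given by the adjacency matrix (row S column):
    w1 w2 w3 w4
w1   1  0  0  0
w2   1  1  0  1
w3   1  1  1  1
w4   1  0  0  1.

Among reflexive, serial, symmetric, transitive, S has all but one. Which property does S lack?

symmetric

Reflexive: yes — every world is S-related to itself.
Serial: yes — every world has a successor (e.g. w1 S w1).
Symmetric: no — w2 S w1 but not w1 S w2.
Transitive: yes — every two-step S-path is closed by a direct edge.
Only symmetric fails.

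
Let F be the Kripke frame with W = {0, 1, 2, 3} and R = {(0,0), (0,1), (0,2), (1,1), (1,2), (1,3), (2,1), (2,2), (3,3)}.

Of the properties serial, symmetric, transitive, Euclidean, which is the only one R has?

serial

Serial: yes — every world has a successor (e.g. 0 R 0).
Symmetric: no — 0 R 1 but not 1 R 0.
Transitive: no — 0 R 1 and 1 R 3, but not 0 R 3.
Euclidean: no — 1 R 2 and 1 R 3, but not 2 R 3.
Only serial holds.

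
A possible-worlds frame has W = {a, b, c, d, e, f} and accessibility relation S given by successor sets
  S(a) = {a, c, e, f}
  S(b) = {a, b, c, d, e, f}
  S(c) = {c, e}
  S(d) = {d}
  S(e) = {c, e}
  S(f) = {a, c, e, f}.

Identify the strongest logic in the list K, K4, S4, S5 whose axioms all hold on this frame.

Transitive (axiom 4): yes — every two-step S-path is closed by a direct edge.
Reflexive (axiom T): yes — every world is S-related to itself.
Euclidean (axiom 5): no — a S c and a S f, but not c S f.
So F validates K, K4, S4; S5 would additionally require S to be Euclidean. The strongest is S4.

S4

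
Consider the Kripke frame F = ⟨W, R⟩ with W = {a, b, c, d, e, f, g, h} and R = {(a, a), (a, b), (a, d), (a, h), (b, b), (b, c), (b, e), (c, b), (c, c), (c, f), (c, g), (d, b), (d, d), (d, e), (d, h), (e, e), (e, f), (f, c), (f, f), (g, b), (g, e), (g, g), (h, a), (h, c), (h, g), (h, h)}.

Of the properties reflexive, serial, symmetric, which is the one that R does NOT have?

Reflexive: yes — every world is R-related to itself.
Serial: yes — every world has a successor (e.g. a R a).
Symmetric: no — a R b but not b R a.
Only symmetric fails.

symmetric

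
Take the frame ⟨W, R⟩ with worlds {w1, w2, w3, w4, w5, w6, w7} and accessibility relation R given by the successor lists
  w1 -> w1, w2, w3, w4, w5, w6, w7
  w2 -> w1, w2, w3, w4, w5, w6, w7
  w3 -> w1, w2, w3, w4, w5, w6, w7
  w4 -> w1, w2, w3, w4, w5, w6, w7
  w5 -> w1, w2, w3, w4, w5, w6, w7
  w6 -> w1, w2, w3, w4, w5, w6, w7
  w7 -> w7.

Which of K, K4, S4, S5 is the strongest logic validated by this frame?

Transitive (axiom 4): yes — every two-step R-path is closed by a direct edge.
Reflexive (axiom T): yes — every world is R-related to itself.
Euclidean (axiom 5): no — w1 R w7 and w1 R w2, but not w7 R w2.
So F validates K, K4, S4; S5 would additionally require R to be Euclidean. The strongest is S4.

S4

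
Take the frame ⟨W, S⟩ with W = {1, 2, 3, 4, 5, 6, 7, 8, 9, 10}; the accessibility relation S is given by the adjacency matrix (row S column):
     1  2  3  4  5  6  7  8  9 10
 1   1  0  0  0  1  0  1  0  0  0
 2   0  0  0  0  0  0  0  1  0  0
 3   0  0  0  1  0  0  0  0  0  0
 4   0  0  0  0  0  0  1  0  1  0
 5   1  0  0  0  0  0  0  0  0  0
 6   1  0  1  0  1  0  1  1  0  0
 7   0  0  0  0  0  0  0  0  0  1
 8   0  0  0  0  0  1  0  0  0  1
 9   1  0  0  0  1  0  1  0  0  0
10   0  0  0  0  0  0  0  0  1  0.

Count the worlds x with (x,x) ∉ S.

Enumerating: 2, 3, 4, 5, 6, 7, 8, 9, 10.

9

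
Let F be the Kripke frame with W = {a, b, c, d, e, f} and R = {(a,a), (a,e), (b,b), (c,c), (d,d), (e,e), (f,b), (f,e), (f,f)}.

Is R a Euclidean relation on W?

No

Euclidean: no — f R b and f R e, but not b R e.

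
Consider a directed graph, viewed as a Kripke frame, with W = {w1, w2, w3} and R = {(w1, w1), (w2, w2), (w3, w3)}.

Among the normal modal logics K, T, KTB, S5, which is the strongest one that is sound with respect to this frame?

S5

Reflexive (axiom T): yes — every world is R-related to itself.
Symmetric (axiom B): yes — every pair in R has its reverse in R.
Euclidean (axiom 5): yes — any two successors of a common world are R-related.
So F validates K, T, KTB, S5. The strongest is S5.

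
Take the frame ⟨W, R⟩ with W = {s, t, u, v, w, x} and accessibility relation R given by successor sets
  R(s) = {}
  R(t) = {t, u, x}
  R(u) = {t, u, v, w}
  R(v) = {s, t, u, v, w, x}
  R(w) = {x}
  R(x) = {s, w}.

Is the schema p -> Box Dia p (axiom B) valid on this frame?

The schema B characterises exactly the symmetric frames.
Symmetric: no — t R x but not x R t.

No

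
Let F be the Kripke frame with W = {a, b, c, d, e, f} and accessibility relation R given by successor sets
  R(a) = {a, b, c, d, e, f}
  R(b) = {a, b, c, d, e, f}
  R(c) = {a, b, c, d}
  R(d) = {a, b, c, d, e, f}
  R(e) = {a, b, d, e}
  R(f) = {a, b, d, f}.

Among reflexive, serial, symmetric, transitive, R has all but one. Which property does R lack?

transitive

Reflexive: yes — every world is R-related to itself.
Serial: yes — every world has a successor (e.g. a R a).
Symmetric: yes — every pair in R has its reverse in R.
Transitive: no — c R a and a R e, but not c R e.
Only transitive fails.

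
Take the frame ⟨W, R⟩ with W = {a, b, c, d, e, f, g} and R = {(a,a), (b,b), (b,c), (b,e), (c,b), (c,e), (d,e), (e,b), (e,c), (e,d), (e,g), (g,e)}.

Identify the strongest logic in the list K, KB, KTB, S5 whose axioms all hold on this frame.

KB

Symmetric (axiom B): yes — every pair in R has its reverse in R.
Reflexive (axiom T): no — c is not related to itself.
Euclidean (axiom 5): no — e R b and e R d, but not b R d.
So F validates K, KB; KTB would additionally require R to be reflexive. The strongest is KB.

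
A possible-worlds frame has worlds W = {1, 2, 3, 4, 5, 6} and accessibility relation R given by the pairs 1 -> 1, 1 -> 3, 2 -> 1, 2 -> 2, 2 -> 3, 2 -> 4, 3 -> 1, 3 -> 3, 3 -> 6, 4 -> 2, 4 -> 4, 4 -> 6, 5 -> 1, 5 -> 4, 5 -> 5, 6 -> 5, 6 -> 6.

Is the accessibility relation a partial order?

Reflexive: yes — every world is R-related to itself.
Transitive: no — 1 R 3 and 3 R 6, but not 1 R 6.
Antisymmetric: no — 1 R 3 and 3 R 1 with 1 ≠ 3.
So R is not a partial order.

No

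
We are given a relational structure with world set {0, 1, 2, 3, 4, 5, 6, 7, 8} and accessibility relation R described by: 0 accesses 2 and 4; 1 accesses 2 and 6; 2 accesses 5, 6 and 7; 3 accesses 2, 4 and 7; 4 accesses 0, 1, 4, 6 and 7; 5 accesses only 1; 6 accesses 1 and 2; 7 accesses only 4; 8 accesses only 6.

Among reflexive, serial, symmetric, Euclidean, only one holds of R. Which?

Reflexive: no — 0 is not related to itself.
Serial: yes — every world has a successor (e.g. 0 R 2).
Symmetric: no — 0 R 2 but not 2 R 0.
Euclidean: no — 0 R 2 and 0 R 4, but not 2 R 4.
Only serial holds.

serial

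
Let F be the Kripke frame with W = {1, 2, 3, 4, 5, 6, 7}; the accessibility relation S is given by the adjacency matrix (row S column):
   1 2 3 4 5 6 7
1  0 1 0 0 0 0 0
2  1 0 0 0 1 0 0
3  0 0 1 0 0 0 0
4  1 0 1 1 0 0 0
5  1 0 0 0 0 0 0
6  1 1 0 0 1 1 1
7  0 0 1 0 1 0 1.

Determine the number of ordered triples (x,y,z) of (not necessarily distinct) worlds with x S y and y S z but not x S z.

7

Enumerating: (1,2,1), (1,2,5), (2,1,2), (4,1,2), (5,1,2), (6,7,3), (7,5,1).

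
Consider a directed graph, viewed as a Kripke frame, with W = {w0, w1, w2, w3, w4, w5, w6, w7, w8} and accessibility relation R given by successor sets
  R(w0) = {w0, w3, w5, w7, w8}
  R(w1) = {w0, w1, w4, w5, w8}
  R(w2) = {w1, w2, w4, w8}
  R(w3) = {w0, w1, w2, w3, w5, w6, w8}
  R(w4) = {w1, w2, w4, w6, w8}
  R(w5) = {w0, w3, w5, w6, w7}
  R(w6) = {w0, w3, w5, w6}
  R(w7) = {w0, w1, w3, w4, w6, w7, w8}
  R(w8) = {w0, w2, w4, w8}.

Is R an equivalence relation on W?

No

Reflexive: yes — every world is R-related to itself.
Symmetric: no — w1 R w0 but not w0 R w1.
Transitive: no — w0 R w3 and w3 R w1, but not w0 R w1.
So R is not an equivalence relation.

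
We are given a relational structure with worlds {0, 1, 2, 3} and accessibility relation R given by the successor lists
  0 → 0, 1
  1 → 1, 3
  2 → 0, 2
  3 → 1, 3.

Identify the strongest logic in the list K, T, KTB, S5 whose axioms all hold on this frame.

Reflexive (axiom T): yes — every world is R-related to itself.
Symmetric (axiom B): no — 0 R 1 but not 1 R 0.
Euclidean (axiom 5): no — 0 R 1 and 0 R 0, but not 1 R 0.
So F validates K, T; KTB would additionally require R to be symmetric. The strongest is T.

T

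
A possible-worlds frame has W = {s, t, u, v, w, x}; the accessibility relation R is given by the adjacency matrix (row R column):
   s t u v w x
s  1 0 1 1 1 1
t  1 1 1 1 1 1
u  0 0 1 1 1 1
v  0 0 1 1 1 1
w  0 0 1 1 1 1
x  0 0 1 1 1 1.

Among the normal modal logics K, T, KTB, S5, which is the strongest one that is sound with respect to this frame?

T

Reflexive (axiom T): yes — every world is R-related to itself.
Symmetric (axiom B): no — s R u but not u R s.
Euclidean (axiom 5): no — t R u and t R s, but not u R s.
So F validates K, T; KTB would additionally require R to be symmetric. The strongest is T.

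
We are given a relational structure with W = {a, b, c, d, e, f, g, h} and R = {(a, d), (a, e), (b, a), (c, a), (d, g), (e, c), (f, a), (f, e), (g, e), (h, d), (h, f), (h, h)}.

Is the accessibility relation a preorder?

Reflexive: no — a is not related to itself.
Transitive: no — a R d and d R g, but not a R g.
So R is not a preorder.

No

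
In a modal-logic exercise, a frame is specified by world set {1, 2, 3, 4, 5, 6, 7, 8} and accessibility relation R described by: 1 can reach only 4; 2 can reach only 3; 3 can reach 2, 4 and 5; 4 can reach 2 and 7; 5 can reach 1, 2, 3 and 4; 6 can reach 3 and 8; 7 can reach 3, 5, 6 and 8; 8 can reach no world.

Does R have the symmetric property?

Symmetric: no — 1 R 4 but not 4 R 1.

No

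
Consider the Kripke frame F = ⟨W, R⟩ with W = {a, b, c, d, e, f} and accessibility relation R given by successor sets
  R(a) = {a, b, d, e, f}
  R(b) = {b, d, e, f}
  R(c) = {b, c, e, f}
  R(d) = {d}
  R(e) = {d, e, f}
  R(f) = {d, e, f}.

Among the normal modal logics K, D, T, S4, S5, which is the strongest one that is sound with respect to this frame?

Serial (axiom D): yes — every world has a successor (e.g. a R a).
Reflexive (axiom T): yes — every world is R-related to itself.
Transitive (axiom 4): no — c R b and b R d, but not c R d.
Euclidean (axiom 5): no — a R d and a R b, but not d R b.
So F validates K, D, T; S4 would additionally require R to be transitive. The strongest is T.

T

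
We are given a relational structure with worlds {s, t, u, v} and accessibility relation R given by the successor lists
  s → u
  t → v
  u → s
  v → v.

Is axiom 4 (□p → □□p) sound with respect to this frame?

No

Axiom 4 corresponds to the accessibility relation being transitive.
Transitive: no — s R u and u R s, but not s R s.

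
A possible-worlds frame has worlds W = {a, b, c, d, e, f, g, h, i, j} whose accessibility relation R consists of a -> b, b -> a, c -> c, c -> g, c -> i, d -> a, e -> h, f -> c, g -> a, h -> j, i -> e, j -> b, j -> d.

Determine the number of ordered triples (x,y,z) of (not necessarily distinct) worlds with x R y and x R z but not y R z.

Enumerating: (a,b,b), (b,a,a), (c,g,c), (c,g,g), (c,g,i), (c,i,c), (c,i,g), (c,i,i), (d,a,a), (e,h,h), (g,a,a), (h,j,j), (i,e,e), (j,b,b), (j,b,d), (j,d,b), (j,d,d).

17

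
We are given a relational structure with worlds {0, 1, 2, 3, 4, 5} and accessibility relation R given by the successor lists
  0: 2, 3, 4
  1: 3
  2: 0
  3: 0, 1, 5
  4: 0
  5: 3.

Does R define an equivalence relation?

No

Reflexive: no — 0 is not related to itself.
Symmetric: yes — every pair in R has its reverse in R.
Transitive: no — 0 R 3 and 3 R 1, but not 0 R 1.
So R is not an equivalence relation.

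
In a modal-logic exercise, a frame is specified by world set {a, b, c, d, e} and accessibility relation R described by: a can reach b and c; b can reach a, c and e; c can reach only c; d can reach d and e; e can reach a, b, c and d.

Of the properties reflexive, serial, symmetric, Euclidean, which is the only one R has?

Reflexive: no — a is not related to itself.
Serial: yes — every world has a successor (e.g. a R b).
Symmetric: no — a R c but not c R a.
Euclidean: no — a R c and a R b, but not c R b.
Only serial holds.

serial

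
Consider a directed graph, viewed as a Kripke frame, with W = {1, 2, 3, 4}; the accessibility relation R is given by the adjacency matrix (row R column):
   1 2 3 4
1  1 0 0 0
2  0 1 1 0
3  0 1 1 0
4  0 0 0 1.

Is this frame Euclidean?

Euclidean: yes — any two successors of a common world are R-related.

Yes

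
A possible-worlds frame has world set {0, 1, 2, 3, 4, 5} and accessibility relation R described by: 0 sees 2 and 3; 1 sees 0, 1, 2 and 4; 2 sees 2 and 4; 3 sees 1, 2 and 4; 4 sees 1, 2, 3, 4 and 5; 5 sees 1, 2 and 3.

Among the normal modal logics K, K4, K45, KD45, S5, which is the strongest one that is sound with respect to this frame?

K

Transitive (axiom 4): no — 0 R 2 and 2 R 4, but not 0 R 4.
Euclidean (axiom 5): no — 0 R 2 and 0 R 3, but not 2 R 3.
Serial (axiom D): yes — every world has a successor (e.g. 0 R 2).
Reflexive (axiom T): no — 0 is not related to itself.
So F validates K; K4 would additionally require R to be transitive. The strongest is K.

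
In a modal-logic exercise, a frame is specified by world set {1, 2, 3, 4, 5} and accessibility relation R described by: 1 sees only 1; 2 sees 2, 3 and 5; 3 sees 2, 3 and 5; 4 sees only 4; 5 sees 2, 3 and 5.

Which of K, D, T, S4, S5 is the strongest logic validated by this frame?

S5

Serial (axiom D): yes — every world has a successor (e.g. 1 R 1).
Reflexive (axiom T): yes — every world is R-related to itself.
Transitive (axiom 4): yes — every two-step R-path is closed by a direct edge.
Euclidean (axiom 5): yes — any two successors of a common world are R-related.
So F validates K, D, T, S4, S5. The strongest is S5.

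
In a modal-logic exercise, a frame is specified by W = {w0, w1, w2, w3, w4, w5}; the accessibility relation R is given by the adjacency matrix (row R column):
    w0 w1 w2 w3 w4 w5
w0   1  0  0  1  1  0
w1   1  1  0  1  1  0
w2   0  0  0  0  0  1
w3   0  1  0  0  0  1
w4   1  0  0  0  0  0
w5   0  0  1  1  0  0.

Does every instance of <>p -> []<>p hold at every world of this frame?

No

The schema 5 characterises exactly the Euclidean frames.
Euclidean: no — w0 R w3 and w0 R w4, but not w3 R w4.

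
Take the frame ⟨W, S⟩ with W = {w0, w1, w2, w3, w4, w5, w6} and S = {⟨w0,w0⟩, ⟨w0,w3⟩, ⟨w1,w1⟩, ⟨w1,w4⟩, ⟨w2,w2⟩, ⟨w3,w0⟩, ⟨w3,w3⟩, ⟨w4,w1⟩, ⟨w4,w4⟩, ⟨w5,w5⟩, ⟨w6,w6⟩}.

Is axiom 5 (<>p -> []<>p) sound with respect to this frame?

Yes

Axiom 5 corresponds to the accessibility relation being Euclidean.
Euclidean: yes — any two successors of a common world are S-related.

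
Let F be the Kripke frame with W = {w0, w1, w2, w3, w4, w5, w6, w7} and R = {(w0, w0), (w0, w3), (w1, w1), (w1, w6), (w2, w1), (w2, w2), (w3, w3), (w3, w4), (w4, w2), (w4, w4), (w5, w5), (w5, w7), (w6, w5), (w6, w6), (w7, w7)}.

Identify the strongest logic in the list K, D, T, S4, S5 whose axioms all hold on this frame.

T

Serial (axiom D): yes — every world has a successor (e.g. w0 R w0).
Reflexive (axiom T): yes — every world is R-related to itself.
Transitive (axiom 4): no — w0 R w3 and w3 R w4, but not w0 R w4.
Euclidean (axiom 5): no — w0 R w3 and w0 R w0, but not w3 R w0.
So F validates K, D, T; S4 would additionally require R to be transitive. The strongest is T.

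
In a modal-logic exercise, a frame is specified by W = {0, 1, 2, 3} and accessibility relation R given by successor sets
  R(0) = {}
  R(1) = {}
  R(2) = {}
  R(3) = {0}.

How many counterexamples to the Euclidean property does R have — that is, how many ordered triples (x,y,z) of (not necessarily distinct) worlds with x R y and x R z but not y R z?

Enumerating: (3,0,0).

1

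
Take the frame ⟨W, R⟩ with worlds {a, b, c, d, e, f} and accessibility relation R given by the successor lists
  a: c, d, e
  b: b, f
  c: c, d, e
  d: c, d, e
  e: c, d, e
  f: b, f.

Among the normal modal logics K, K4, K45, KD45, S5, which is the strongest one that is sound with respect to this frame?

KD45

Transitive (axiom 4): yes — every two-step R-path is closed by a direct edge.
Euclidean (axiom 5): yes — any two successors of a common world are R-related.
Serial (axiom D): yes — every world has a successor (e.g. a R c).
Reflexive (axiom T): no — a is not related to itself.
So F validates K, K4, K45, KD45; S5 would additionally require R to be reflexive. The strongest is KD45.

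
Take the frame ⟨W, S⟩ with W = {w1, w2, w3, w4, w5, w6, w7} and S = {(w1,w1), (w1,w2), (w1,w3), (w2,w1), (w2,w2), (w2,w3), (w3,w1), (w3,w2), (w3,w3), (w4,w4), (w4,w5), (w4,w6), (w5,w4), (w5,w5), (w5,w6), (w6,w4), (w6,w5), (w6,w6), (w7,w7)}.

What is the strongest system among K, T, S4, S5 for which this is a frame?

Reflexive (axiom T): yes — every world is S-related to itself.
Transitive (axiom 4): yes — every two-step S-path is closed by a direct edge.
Euclidean (axiom 5): yes — any two successors of a common world are S-related.
So F validates K, T, S4, S5. The strongest is S5.

S5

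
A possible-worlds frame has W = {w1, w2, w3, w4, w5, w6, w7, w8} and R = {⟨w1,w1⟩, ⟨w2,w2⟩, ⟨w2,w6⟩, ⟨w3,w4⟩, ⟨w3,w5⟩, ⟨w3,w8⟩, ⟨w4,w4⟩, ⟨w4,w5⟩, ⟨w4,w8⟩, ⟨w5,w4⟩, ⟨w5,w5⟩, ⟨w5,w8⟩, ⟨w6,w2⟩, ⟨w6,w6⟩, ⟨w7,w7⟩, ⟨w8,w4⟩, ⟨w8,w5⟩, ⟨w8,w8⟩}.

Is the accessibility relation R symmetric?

Symmetric: no — w3 R w4 but not w4 R w3.

No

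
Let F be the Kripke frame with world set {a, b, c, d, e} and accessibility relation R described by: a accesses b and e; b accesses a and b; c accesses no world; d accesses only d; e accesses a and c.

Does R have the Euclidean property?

No

Euclidean: no — a R b and a R e, but not b R e.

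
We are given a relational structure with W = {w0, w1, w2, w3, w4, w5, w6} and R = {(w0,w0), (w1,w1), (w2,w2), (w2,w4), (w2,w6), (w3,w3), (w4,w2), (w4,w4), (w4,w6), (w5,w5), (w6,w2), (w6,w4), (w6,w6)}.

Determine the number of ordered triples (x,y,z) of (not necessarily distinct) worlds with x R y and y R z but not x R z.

0

R is transitive; there are no such tuples.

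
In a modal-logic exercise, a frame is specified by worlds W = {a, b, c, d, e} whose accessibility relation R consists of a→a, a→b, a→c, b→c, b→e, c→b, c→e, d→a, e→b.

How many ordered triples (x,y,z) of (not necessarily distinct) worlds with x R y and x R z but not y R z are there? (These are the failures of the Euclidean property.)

Enumerating: (a,b,a), (a,b,b), (a,c,a), (a,c,c), (b,c,c), (b,e,c), (b,e,e), (c,b,b), (c,e,e), (e,b,b).

10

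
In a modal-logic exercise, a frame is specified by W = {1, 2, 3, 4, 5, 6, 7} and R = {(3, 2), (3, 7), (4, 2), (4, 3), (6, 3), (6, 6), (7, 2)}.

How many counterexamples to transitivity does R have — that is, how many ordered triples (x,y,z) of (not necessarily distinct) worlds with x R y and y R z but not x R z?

3

Enumerating: (4,3,7), (6,3,2), (6,3,7).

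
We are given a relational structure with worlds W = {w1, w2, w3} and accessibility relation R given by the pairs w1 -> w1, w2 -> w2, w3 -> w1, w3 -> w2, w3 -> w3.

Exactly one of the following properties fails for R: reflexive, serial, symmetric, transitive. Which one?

symmetric

Reflexive: yes — every world is R-related to itself.
Serial: yes — every world has a successor (e.g. w1 R w1).
Symmetric: no — w3 R w1 but not w1 R w3.
Transitive: yes — every two-step R-path is closed by a direct edge.
Only symmetric fails.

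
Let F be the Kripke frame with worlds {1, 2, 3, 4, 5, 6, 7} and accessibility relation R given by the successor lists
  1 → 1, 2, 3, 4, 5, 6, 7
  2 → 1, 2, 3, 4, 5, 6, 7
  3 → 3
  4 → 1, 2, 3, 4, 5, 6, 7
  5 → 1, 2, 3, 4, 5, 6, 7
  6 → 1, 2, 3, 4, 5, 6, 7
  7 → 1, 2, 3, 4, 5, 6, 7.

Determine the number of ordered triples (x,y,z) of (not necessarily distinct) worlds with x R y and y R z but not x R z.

R is transitive; there are no such tuples.

0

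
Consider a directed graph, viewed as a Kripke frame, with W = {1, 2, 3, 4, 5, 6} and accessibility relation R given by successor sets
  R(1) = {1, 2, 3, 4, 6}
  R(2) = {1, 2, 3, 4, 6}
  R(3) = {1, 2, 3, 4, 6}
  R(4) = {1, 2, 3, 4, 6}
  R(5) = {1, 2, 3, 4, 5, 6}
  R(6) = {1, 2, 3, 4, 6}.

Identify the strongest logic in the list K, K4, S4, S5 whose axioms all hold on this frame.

Transitive (axiom 4): yes — every two-step R-path is closed by a direct edge.
Reflexive (axiom T): yes — every world is R-related to itself.
Euclidean (axiom 5): no — 5 R 1 and 5 R 5, but not 1 R 5.
So F validates K, K4, S4; S5 would additionally require R to be Euclidean. The strongest is S4.

S4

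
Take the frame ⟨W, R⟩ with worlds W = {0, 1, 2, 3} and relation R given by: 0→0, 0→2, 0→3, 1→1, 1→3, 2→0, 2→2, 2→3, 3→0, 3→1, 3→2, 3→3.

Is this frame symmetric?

Symmetric: yes — every pair in R has its reverse in R.

Yes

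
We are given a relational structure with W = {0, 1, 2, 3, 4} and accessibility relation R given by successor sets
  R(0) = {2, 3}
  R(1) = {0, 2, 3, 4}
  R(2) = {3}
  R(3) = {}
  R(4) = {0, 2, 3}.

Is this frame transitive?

Yes

Transitive: yes — every two-step R-path is closed by a direct edge.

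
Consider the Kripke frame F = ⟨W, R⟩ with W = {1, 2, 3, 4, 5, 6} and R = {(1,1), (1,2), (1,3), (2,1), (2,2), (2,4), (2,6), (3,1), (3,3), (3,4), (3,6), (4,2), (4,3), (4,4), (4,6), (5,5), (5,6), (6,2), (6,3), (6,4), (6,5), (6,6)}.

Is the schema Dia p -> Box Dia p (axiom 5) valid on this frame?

No

By correspondence theory, 5 is valid on a frame iff R is Euclidean.
Euclidean: no — 1 R 2 and 1 R 3, but not 2 R 3.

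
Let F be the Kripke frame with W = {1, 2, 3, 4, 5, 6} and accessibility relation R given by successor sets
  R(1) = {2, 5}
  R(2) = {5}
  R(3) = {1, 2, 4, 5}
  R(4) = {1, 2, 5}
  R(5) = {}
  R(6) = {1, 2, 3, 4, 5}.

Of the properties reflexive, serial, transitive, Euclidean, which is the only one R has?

Reflexive: no — 1 is not related to itself.
Serial: no — 5 has no R-successor.
Transitive: yes — every two-step R-path is closed by a direct edge.
Euclidean: no — 1 R 5 and 1 R 2, but not 5 R 2.
Only transitive holds.

transitive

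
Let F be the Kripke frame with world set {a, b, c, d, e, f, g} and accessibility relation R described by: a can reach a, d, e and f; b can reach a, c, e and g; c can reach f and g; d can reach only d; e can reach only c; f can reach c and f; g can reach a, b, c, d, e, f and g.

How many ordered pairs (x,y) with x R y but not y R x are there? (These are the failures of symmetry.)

11

Enumerating: (a,d), (a,e), (a,f), (b,a), (b,c), (b,e), (e,c), (g,a), (g,d), (g,e), (g,f).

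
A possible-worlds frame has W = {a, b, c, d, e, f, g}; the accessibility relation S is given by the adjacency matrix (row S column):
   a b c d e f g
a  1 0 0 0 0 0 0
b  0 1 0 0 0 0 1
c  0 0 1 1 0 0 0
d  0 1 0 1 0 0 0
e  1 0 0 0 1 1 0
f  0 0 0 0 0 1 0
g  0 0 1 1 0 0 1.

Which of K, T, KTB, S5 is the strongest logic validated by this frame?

Reflexive (axiom T): yes — every world is S-related to itself.
Symmetric (axiom B): no — b S g but not g S b.
Euclidean (axiom 5): no — e S a and e S f, but not a S f.
So F validates K, T; KTB would additionally require S to be symmetric. The strongest is T.

T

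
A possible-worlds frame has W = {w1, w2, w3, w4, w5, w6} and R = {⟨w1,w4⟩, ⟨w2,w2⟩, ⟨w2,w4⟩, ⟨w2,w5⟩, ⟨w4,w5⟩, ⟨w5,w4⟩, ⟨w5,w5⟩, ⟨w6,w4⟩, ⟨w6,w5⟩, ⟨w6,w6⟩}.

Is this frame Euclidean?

No

Euclidean: no — w1 R w4 and w1 R w4, but not w4 R w4.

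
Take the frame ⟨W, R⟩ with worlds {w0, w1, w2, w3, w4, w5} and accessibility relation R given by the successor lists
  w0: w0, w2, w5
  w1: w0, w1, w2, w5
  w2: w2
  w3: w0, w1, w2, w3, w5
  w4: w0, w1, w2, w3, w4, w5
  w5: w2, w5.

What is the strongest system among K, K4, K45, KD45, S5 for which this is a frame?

Transitive (axiom 4): yes — every two-step R-path is closed by a direct edge.
Euclidean (axiom 5): no — w0 R w2 and w0 R w5, but not w2 R w5.
Serial (axiom D): yes — every world has a successor (e.g. w0 R w0).
Reflexive (axiom T): yes — every world is R-related to itself.
So F validates K, K4; K45 would additionally require R to be Euclidean. The strongest is K4.

K4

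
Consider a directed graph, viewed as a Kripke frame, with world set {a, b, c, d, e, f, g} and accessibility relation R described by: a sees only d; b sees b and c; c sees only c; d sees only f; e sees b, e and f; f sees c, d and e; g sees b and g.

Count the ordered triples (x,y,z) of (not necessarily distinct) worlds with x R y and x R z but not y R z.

15

Enumerating: (a,d,d), (b,c,b), (d,f,f), (e,b,e), (e,b,f), (e,f,b), (e,f,f), (f,c,d), (f,c,e), (f,d,c), (f,d,d), (f,d,e), (f,e,c), (f,e,d), (g,b,g).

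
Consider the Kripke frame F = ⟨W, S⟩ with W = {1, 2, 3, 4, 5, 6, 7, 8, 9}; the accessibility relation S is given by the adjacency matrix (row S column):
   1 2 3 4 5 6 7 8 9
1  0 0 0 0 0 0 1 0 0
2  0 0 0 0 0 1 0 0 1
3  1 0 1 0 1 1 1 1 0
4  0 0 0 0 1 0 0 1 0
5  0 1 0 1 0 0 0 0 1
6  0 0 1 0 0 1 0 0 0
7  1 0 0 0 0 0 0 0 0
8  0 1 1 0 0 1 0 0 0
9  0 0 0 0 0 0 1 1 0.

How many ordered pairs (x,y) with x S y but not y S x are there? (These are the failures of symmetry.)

12

Enumerating: (2,6), (2,9), (3,1), (3,5), (3,7), (4,8), (5,2), (5,9), (8,2), (8,6), (9,7), (9,8).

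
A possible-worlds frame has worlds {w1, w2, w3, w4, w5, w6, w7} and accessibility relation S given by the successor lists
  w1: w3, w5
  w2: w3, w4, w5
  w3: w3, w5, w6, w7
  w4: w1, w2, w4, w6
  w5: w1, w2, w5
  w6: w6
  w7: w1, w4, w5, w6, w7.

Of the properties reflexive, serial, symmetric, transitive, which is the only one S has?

Reflexive: no — w1 is not related to itself.
Serial: yes — every world has a successor (e.g. w1 S w3).
Symmetric: no — w1 S w3 but not w3 S w1.
Transitive: no — w1 S w3 and w3 S w6, but not w1 S w6.
Only serial holds.

serial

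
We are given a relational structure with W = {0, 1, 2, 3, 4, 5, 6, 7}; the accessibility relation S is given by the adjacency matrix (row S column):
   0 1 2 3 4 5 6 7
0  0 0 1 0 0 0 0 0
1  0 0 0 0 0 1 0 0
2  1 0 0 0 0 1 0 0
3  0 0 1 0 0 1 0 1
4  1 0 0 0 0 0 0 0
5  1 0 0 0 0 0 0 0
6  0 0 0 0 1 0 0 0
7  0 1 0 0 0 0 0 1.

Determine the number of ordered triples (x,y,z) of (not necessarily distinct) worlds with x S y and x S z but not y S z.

17

Enumerating: (0,2,2), (1,5,5), (2,0,0), (2,0,5), (2,5,5), (3,2,2), (3,2,7), (3,5,2), (3,5,5), (3,5,7), (3,7,2), (3,7,5), (4,0,0), (5,0,0), (6,4,4), (7,1,1), (7,1,7).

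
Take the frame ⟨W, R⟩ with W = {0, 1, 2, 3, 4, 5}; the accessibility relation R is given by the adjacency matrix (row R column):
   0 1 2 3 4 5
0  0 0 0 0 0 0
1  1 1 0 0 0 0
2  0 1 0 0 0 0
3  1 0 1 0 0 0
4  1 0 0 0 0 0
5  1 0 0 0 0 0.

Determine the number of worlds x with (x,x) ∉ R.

5

Enumerating: 0, 2, 3, 4, 5.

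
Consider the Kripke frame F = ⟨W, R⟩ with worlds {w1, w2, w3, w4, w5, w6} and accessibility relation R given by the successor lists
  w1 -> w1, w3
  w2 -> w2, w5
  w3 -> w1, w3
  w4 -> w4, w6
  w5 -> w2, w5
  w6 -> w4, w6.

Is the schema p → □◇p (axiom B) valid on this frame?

The schema B characterises exactly the symmetric frames.
Symmetric: yes — every pair in R has its reverse in R.

Yes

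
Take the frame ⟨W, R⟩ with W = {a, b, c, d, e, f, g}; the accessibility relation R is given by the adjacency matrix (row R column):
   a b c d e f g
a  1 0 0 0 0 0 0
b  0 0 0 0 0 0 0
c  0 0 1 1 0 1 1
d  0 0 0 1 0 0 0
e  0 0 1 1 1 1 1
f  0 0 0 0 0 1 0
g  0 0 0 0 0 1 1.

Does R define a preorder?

No

Reflexive: no — b is not related to itself.
Transitive: yes — every two-step R-path is closed by a direct edge.
So R is not a preorder.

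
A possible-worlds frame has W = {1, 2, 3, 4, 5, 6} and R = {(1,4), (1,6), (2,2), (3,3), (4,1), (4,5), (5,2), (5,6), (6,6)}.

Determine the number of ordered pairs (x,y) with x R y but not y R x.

Enumerating: (1,6), (4,5), (5,2), (5,6).

4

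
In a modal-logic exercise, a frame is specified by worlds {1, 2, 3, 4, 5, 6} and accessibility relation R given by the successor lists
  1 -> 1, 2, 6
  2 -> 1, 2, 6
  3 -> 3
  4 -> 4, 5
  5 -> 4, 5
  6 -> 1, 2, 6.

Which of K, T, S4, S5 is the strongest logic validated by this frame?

S5

Reflexive (axiom T): yes — every world is R-related to itself.
Transitive (axiom 4): yes — every two-step R-path is closed by a direct edge.
Euclidean (axiom 5): yes — any two successors of a common world are R-related.
So F validates K, T, S4, S5. The strongest is S5.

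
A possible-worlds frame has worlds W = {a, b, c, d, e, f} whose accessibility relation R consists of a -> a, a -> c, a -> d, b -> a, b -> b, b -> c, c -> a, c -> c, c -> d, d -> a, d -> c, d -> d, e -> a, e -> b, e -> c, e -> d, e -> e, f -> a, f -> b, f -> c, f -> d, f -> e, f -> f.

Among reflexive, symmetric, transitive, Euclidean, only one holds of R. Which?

Reflexive: yes — every world is R-related to itself.
Symmetric: no — b R a but not a R b.
Transitive: no — b R a and a R d, but not b R d.
Euclidean: no — e R a and e R b, but not a R b.
Only reflexive holds.

reflexive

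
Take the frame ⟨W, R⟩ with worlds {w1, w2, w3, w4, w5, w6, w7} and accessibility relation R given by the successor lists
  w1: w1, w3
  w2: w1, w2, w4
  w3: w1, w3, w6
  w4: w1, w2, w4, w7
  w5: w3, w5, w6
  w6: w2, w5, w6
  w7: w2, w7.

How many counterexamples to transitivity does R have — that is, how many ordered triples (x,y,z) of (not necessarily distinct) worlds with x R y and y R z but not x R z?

Enumerating: (w1,w3,w6), (w2,w1,w3), (w2,w4,w7), (w3,w6,w2), (w3,w6,w5), (w4,w1,w3), (w5,w3,w1), (w5,w6,w2), (w6,w2,w1), (w6,w2,w4), (w6,w5,w3), (w7,w2,w1), (w7,w2,w4).

13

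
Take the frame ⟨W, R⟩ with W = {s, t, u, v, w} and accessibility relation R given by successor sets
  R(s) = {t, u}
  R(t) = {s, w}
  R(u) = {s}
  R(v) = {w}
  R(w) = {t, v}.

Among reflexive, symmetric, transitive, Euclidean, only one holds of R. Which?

Reflexive: no — s is not related to itself.
Symmetric: yes — every pair in R has its reverse in R.
Transitive: no — s R t and t R w, but not s R w.
Euclidean: no — s R t and s R u, but not t R u.
Only symmetric holds.

symmetric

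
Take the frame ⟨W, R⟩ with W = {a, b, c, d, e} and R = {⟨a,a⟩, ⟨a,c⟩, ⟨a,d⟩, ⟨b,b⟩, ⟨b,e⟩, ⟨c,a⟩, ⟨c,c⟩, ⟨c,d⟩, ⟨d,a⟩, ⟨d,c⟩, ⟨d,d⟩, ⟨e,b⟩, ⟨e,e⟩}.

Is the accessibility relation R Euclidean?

Euclidean: yes — any two successors of a common world are R-related.

Yes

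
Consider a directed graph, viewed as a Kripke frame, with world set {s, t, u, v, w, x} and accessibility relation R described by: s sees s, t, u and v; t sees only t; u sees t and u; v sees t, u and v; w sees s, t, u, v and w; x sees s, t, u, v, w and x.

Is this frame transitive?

Yes

Transitive: yes — every two-step R-path is closed by a direct edge.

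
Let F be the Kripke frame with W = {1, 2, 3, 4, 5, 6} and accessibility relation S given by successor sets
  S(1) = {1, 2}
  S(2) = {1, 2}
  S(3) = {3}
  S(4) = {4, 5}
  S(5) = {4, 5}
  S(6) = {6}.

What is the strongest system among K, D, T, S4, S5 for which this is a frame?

S5

Serial (axiom D): yes — every world has a successor (e.g. 1 S 1).
Reflexive (axiom T): yes — every world is S-related to itself.
Transitive (axiom 4): yes — every two-step S-path is closed by a direct edge.
Euclidean (axiom 5): yes — any two successors of a common world are S-related.
So F validates K, D, T, S4, S5. The strongest is S5.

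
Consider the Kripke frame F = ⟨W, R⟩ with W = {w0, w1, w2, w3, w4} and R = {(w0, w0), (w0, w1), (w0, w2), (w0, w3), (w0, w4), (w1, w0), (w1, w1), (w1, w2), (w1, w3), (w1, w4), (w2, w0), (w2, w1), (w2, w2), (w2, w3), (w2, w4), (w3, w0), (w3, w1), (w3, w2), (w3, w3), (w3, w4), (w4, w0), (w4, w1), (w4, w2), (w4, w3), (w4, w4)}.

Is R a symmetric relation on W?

Yes

Symmetric: yes — every pair in R has its reverse in R.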